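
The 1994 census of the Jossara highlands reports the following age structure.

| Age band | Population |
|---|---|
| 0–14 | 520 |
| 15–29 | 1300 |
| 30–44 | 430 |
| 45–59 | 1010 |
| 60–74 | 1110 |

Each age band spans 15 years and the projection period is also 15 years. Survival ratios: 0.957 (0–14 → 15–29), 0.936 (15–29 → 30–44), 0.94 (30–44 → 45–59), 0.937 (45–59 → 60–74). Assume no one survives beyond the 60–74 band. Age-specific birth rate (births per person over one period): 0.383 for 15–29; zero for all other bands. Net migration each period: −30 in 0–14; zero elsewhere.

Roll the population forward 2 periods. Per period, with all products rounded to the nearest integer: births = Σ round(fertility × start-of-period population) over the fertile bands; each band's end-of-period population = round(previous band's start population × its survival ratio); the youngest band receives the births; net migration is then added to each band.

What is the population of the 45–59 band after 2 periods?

1144

(Bands numbered youngest = 1 to oldest = 5.)
[period 1]
Births: 1300 * 0.383 = 498
Band 2: 520 * 0.957 = 498
Band 3: 1300 * 0.936 = 1217
Band 4: 430 * 0.94 = 404
Band 5: 1010 * 0.937 = 946
Net migration: Band 1 − 30 → 468
Giving 468 / 498 / 1217 / 404 / 946.
[period 2]
Births: 498 * 0.383 = 191
Band 2: 468 * 0.957 = 448
Band 3: 498 * 0.936 = 466
Band 4: 1217 * 0.94 = 1144
Band 5: 404 * 0.937 = 379
Net migration: Band 1 − 30 → 161
Giving 161 / 448 / 466 / 1144 / 379.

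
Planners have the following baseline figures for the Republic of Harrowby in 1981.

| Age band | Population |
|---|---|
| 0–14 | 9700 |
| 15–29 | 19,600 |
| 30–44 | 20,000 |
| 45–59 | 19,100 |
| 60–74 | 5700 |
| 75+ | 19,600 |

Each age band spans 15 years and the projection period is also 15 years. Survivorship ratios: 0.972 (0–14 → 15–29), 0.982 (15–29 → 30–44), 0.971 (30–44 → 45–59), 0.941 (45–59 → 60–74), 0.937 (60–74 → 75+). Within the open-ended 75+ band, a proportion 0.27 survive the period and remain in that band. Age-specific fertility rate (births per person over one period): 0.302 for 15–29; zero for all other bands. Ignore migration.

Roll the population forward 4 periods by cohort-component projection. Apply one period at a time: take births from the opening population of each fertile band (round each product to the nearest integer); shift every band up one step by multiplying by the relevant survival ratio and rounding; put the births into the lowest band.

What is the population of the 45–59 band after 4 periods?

5485

— Period 1 —
Births: 19600 × 0.302 = 5919
15–29: 9700 × 0.972 = 9428
30–44: 19600 × 0.982 = 19247
45–59: 20000 × 0.971 = 19420
60–74: 19100 × 0.941 = 17973
75+: 5700 × 0.937 + 19600 × 0.27 = 5341 + 5292 = 10633
Giving 5919 / 9428 / 19247 / 19420 / 17973 / 10633.
— Period 2 —
Births: 9428 × 0.302 = 2847
15–29: 5919 × 0.972 = 5753
30–44: 9428 × 0.982 = 9258
45–59: 19247 × 0.971 = 18689
60–74: 19420 × 0.941 = 18274
75+: 17973 × 0.937 + 10633 × 0.27 = 16841 + 2871 = 19712
Giving 2847 / 5753 / 9258 / 18689 / 18274 / 19712.
— Period 3 —
Births: 5753 × 0.302 = 1737
15–29: 2847 × 0.972 = 2767
30–44: 5753 × 0.982 = 5649
45–59: 9258 × 0.971 = 8990
60–74: 18689 × 0.941 = 17586
75+: 18274 × 0.937 + 19712 × 0.27 = 17123 + 5322 = 22445
Giving 1737 / 2767 / 5649 / 8990 / 17586 / 22445.
— Period 4 —
Births: 2767 × 0.302 = 836
15–29: 1737 × 0.972 = 1688
30–44: 2767 × 0.982 = 2717
45–59: 5649 × 0.971 = 5485
60–74: 8990 × 0.941 = 8460
75+: 17586 × 0.937 + 22445 × 0.27 = 16478 + 6060 = 22538
Giving 836 / 1688 / 2717 / 5485 / 8460 / 22538.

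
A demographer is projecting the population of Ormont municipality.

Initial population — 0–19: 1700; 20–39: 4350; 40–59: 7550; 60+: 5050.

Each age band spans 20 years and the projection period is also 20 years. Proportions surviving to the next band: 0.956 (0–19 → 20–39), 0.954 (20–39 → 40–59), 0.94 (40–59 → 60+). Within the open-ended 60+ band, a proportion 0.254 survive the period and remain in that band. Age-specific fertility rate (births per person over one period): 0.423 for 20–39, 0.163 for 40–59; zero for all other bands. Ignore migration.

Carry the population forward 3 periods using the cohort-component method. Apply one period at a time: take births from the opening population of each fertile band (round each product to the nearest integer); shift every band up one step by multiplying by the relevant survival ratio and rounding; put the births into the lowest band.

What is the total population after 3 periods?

8588

(Bands numbered youngest = 1 to oldest = 4.)
[period 1]
Births: 4350 * 0.423 = 1840, 7550 * 0.163 = 1231 — total 3071
Band 2: 1700 * 0.956 = 1625
Band 3: 4350 * 0.954 = 4150
Band 4: 7550 * 0.94 + 5050 * 0.254 = 7097 + 1283 = 8380
Giving 3071 / 1625 / 4150 / 8380.
[period 2]
Births: 1625 * 0.423 = 687, 4150 * 0.163 = 676 — total 1363
Band 2: 3071 * 0.956 = 2936
Band 3: 1625 * 0.954 = 1550
Band 4: 4150 * 0.94 + 8380 * 0.254 = 3901 + 2129 = 6030
Giving 1363 / 2936 / 1550 / 6030.
[period 3]
Births: 2936 * 0.423 = 1242, 1550 * 0.163 = 253 — total 1495
Band 2: 1363 * 0.956 = 1303
Band 3: 2936 * 0.954 = 2801
Band 4: 1550 * 0.94 + 6030 * 0.254 = 1457 + 1532 = 2989
Giving 1495 / 1303 / 2801 / 2989.
Total after period 3: 1495 + 1303 + 2801 + 2989 = 8588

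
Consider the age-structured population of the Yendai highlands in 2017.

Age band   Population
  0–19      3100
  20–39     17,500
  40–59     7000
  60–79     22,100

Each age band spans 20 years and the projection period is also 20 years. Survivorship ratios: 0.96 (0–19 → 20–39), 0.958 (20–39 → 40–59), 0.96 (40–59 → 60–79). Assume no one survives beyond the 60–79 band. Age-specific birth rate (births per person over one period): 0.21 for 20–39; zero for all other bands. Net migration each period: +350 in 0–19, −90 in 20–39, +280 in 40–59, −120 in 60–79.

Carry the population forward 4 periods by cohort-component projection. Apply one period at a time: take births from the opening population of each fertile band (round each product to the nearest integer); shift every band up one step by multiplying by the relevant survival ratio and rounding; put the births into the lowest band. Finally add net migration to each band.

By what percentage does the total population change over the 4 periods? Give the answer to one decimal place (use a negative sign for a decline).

-87.5

After projecting period 1:
Births: 17500 × 0.21 = 3675
20–39: 3100 × 0.96 = 2976
40–59: 17500 × 0.958 = 16765
60–79: 7000 × 0.96 = 6720
Net migration: 0–19 + 350 → 4025; 20–39 − 90 → 2886; 40–59 + 280 → 17045; 60–79 − 120 → 6600
Giving 4025 / 2886 / 17045 / 6600.
After projecting period 2:
Births: 2886 × 0.21 = 606
20–39: 4025 × 0.96 = 3864
40–59: 2886 × 0.958 = 2765
60–79: 17045 × 0.96 = 16363
Net migration: 0–19 + 350 → 956; 20–39 − 90 → 3774; 40–59 + 280 → 3045; 60–79 − 120 → 16243
Giving 956 / 3774 / 3045 / 16243.
After projecting period 3:
Births: 3774 × 0.21 = 793
20–39: 956 × 0.96 = 918
40–59: 3774 × 0.958 = 3615
60–79: 3045 × 0.96 = 2923
Net migration: 0–19 + 350 → 1143; 20–39 − 90 → 828; 40–59 + 280 → 3895; 60–79 − 120 → 2803
Giving 1143 / 828 / 3895 / 2803.
After projecting period 4:
Births: 828 × 0.21 = 174
20–39: 1143 × 0.96 = 1097
40–59: 828 × 0.958 = 793
60–79: 3895 × 0.96 = 3739
Net migration: 0–19 + 350 → 524; 20–39 − 90 → 1007; 40–59 + 280 → 1073; 60–79 − 120 → 3619
Giving 524 / 1007 / 1073 / 3619.
Total: 49700 → 6223; change = -43477; percentage change = -87.5%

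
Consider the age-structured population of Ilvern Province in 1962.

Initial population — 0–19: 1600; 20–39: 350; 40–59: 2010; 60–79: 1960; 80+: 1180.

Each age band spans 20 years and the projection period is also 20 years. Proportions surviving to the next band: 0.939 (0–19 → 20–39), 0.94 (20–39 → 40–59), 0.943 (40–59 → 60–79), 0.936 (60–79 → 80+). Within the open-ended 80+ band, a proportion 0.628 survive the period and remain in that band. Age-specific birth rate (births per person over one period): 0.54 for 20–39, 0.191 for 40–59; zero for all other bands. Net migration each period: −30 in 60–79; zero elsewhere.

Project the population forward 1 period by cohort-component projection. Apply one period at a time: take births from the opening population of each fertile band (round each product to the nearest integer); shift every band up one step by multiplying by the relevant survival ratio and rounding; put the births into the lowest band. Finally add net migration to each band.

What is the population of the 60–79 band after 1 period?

After projecting period 1:
Births: 350 * 0.54 = 189 ; 2010 * 0.191 = 384 — total 573
20–39: 1600 * 0.939 = 1502
40–59: 350 * 0.94 = 329
60–79: 2010 * 0.943 = 1895
80+: 1960 * 0.936 + 1180 * 0.628 = 1835 + 741 = 2576
Net migration: 60–79 − 30 → 1865
→ [573, 1502, 329, 1865, 2576]

1865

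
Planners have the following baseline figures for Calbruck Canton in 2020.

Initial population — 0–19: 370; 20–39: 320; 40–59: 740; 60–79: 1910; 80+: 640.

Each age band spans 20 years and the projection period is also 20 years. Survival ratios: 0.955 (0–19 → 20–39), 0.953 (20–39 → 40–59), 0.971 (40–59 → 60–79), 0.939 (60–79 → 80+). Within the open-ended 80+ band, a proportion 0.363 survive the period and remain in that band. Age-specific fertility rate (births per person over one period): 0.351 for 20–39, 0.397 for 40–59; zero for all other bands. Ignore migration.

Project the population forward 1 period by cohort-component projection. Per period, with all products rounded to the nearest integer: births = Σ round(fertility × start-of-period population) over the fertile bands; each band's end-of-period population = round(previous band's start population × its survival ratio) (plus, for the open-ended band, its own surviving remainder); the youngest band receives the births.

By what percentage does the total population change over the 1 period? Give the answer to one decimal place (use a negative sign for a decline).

-4.3

Numbering the bands 1..5 from youngest to oldest:
[period 1]
Births: 320 * 0.351 = 112, 740 * 0.397 = 294 → 406
Band 2: 370 * 0.955 = 353
Band 3: 320 * 0.953 = 305
Band 4: 740 * 0.971 = 719
Band 5: 1910 * 0.939 + 640 * 0.363 = 1793 + 232 = 2025
End of period: [406, 353, 305, 719, 2025]
Total: 3980 → 3808; change = -172; percentage change = -4.3%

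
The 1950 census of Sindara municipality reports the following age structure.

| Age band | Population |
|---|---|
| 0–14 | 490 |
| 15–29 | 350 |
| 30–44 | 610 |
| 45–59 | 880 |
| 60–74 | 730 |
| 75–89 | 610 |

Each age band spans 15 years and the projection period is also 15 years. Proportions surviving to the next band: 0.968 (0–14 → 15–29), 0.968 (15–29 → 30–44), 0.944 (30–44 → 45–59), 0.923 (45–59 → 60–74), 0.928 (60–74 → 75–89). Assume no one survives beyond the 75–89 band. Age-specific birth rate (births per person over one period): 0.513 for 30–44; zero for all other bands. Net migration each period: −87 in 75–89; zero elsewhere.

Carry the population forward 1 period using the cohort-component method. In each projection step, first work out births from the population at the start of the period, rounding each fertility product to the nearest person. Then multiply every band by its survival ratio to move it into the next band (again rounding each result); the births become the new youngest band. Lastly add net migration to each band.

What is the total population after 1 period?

Period 1:
Births: 610 × 0.513 = 313
15–29: 490 × 0.968 = 474
30–44: 350 × 0.968 = 339
45–59: 610 × 0.944 = 576
60–74: 880 × 0.923 = 812
75–89: 730 × 0.928 = 677
Net migration: 75–89 − 87 → 590
→ [313, 474, 339, 576, 812, 590]
Total after period 1: 313 + 474 + 339 + 576 + 812 + 590 = 3104

3104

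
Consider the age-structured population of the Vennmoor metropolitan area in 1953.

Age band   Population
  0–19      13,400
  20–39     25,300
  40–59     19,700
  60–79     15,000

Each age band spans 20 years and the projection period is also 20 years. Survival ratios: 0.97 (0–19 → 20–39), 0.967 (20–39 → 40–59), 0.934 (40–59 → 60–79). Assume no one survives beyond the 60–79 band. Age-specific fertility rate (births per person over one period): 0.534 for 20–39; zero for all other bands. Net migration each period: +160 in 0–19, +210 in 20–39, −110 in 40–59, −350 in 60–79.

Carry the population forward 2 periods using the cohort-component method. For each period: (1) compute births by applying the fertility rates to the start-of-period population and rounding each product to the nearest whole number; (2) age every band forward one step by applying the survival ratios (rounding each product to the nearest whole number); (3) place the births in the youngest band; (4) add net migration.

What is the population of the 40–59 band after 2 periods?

12662

— Period 1 —
Births: 25300 × 0.534 = 13510
20–39: 13400 × 0.97 = 12998
40–59: 25300 × 0.967 = 24465
60–79: 19700 × 0.934 = 18400
Net migration: 0–19 + 160 → 13670; 20–39 + 210 → 13208; 40–59 − 110 → 24355; 60–79 − 350 → 18050
→ [13670, 13208, 24355, 18050]
— Period 2 —
Births: 13208 × 0.534 = 7053
20–39: 13670 × 0.97 = 13260
40–59: 13208 × 0.967 = 12772
60–79: 24355 × 0.934 = 22748
Net migration: 0–19 + 160 → 7213; 20–39 + 210 → 13470; 40–59 − 110 → 12662; 60–79 − 350 → 22398
→ [7213, 13470, 12662, 22398]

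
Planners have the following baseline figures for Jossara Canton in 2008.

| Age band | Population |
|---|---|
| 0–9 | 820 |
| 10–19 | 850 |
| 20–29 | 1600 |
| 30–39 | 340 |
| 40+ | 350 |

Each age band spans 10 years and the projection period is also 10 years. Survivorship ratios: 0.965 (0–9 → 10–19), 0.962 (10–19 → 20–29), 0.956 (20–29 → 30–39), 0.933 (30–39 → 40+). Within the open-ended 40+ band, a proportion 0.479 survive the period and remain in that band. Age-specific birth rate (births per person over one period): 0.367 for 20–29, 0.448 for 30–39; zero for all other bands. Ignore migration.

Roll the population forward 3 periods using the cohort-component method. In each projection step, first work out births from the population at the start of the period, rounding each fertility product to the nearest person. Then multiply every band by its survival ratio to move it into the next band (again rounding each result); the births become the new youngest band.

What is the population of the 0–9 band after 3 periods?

Call the bands 1 to 5, youngest first.
— Period 1 —
Births: 1600 × 0.367 = 587 ; 340 × 0.448 = 152 ⇒ total 739
Band 2: 820 × 0.965 = 791
Band 3: 850 × 0.962 = 818
Band 4: 1600 × 0.956 = 1530
Band 5: 340 × 0.933 + 350 × 0.479 = 317 + 168 = 485
End of period: [739, 791, 818, 1530, 485]
— Period 2 —
Births: 818 × 0.367 = 300 ; 1530 × 0.448 = 685 ⇒ total 985
Band 2: 739 × 0.965 = 713
Band 3: 791 × 0.962 = 761
Band 4: 818 × 0.956 = 782
Band 5: 1530 × 0.933 + 485 × 0.479 = 1427 + 232 = 1659
End of period: [985, 713, 761, 782, 1659]
— Period 3 —
Births: 761 × 0.367 = 279 ; 782 × 0.448 = 350 ⇒ total 629
Band 2: 985 × 0.965 = 951
Band 3: 713 × 0.962 = 686
Band 4: 761 × 0.956 = 728
Band 5: 782 × 0.933 + 1659 × 0.479 = 730 + 795 = 1525
End of period: [629, 951, 686, 728, 1525]

629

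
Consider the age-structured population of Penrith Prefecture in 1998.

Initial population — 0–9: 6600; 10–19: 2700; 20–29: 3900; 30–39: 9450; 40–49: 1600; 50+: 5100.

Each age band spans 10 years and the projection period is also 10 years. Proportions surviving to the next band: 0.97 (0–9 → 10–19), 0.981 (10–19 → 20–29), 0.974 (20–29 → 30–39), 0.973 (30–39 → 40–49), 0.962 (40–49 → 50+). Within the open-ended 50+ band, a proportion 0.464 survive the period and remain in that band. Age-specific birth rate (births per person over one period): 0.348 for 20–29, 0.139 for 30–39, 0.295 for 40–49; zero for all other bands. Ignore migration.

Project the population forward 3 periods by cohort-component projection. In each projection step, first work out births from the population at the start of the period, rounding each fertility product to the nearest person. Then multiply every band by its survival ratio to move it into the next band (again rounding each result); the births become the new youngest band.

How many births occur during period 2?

4163

Period 1.
Births: 3900 × 0.348 = 1357 ; 9450 × 0.139 = 1314 ; 1600 × 0.295 = 472 ⇒ total 3143
10–19: 6600 × 0.97 = 6402
20–29: 2700 × 0.981 = 2649
30–39: 3900 × 0.974 = 3799
40–49: 9450 × 0.973 = 9195
50+: 1600 × 0.962 + 5100 × 0.464 = 1539 + 2366 = 3905
Giving 3143 / 6402 / 2649 / 3799 / 9195 / 3905.
Period 2.
Births: 2649 × 0.348 = 922 ; 3799 × 0.139 = 528 ; 9195 × 0.295 = 2713 ⇒ total 4163
10–19: 3143 × 0.97 = 3049
20–29: 6402 × 0.981 = 6280
30–39: 2649 × 0.974 = 2580
40–49: 3799 × 0.973 = 3696
50+: 9195 × 0.962 + 3905 × 0.464 = 8846 + 1812 = 10658
Giving 4163 / 3049 / 6280 / 2580 / 3696 / 10658.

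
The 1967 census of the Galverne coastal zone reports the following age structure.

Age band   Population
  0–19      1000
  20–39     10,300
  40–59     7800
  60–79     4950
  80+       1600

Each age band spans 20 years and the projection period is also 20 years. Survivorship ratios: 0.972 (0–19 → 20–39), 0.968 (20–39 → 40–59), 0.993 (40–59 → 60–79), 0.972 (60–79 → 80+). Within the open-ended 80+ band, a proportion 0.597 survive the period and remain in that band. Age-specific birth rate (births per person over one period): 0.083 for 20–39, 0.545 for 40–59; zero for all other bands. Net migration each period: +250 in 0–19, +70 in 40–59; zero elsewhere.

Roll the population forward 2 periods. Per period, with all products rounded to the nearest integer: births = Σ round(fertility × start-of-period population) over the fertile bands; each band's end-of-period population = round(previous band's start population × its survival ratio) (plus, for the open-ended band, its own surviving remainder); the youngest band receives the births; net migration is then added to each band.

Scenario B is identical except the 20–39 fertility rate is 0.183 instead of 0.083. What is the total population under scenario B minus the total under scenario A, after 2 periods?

Let band 1 be 0–19 through band 5 = 80+.
[period 1]
Births: 10300 * 0.083 = 855  |  7800 * 0.545 = 4251 — total 5106
Band 2: 1000 * 0.972 = 972
Band 3: 10300 * 0.968 = 9970
Band 4: 7800 * 0.993 = 7745
Band 5: 4950 * 0.972 + 1600 * 0.597 = 4811 + 955 = 5766
Net migration: Band 1 + 250 → 5356; Band 3 + 70 → 10040
→ [5356, 972, 10040, 7745, 5766]
[period 2]
Births: 972 * 0.083 = 81  |  10040 * 0.545 = 5472 — total 5553
Band 2: 5356 * 0.972 = 5206
Band 3: 972 * 0.968 = 941
Band 4: 10040 * 0.993 = 9970
Band 5: 7745 * 0.972 + 5766 * 0.597 = 7528 + 3442 = 10970
Net migration: Band 1 + 250 → 5803; Band 3 + 70 → 1011
→ [5803, 5206, 1011, 9970, 10970]
Scenario A total after 2 periods: 32960
Scenario B projection —
[period 1]
Births: 10300 * 0.183 = 1885  |  7800 * 0.545 = 4251 — total 6136
Band 2: 1000 * 0.972 = 972
Band 3: 10300 * 0.968 = 9970
Band 4: 7800 * 0.993 = 7745
Band 5: 4950 * 0.972 + 1600 * 0.597 = 4811 + 955 = 5766
Net migration: Band 1 + 250 → 6386; Band 3 + 70 → 10040
→ [6386, 972, 10040, 7745, 5766]
[period 2]
Births: 972 * 0.183 = 178  |  10040 * 0.545 = 5472 — total 5650
Band 2: 6386 * 0.972 = 6207
Band 3: 972 * 0.968 = 941
Band 4: 10040 * 0.993 = 9970
Band 5: 7745 * 0.972 + 5766 * 0.597 = 7528 + 3442 = 10970
Net migration: Band 1 + 250 → 5900; Band 3 + 70 → 1011
→ [5900, 6207, 1011, 9970, 10970]
Scenario B total after 2 periods: 34058
Difference B − A = 34058 − 32960 = 1098

1098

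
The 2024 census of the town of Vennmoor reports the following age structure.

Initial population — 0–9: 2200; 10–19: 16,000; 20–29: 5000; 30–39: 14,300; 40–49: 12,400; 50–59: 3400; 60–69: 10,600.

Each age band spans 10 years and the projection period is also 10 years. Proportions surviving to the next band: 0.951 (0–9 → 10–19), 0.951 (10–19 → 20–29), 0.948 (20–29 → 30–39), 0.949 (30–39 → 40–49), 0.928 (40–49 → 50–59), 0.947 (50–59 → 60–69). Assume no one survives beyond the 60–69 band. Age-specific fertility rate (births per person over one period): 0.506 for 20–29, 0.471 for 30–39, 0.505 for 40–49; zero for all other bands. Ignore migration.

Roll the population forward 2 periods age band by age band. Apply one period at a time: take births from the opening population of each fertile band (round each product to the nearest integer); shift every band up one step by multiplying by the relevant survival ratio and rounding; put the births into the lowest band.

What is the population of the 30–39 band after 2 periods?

After projecting period 1:
Births: 5000 × 0.506 = 2530, 14300 × 0.471 = 6735, 12400 × 0.505 = 6262 — total 15527
10–19: 2200 × 0.951 = 2092
20–29: 16000 × 0.951 = 15216
30–39: 5000 × 0.948 = 4740
40–49: 14300 × 0.949 = 13571
50–59: 12400 × 0.928 = 11507
60–69: 3400 × 0.947 = 3220
Giving 15527 / 2092 / 15216 / 4740 / 13571 / 11507 / 3220.
After projecting period 2:
Births: 15216 × 0.506 = 7699, 4740 × 0.471 = 2233, 13571 × 0.505 = 6853 — total 16785
10–19: 15527 × 0.951 = 14766
20–29: 2092 × 0.951 = 1989
30–39: 15216 × 0.948 = 14425
40–49: 4740 × 0.949 = 4498
50–59: 13571 × 0.928 = 12594
60–69: 11507 × 0.947 = 10897
Giving 16785 / 14766 / 1989 / 14425 / 4498 / 12594 / 10897.

14425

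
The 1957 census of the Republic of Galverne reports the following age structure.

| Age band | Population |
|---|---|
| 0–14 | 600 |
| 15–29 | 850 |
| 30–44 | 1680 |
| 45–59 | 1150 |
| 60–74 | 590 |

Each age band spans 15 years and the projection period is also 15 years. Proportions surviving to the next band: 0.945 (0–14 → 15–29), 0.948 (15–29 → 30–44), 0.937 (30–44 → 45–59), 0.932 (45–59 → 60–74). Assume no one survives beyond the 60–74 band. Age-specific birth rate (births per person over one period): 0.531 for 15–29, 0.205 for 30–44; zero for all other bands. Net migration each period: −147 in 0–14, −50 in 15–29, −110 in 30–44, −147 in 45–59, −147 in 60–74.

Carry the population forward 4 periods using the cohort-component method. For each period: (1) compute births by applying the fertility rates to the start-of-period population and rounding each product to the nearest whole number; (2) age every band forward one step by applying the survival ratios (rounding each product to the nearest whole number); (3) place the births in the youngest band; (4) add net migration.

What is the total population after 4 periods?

597

Call the groups 1 to 5, youngest first.
Period 1.
Births: 850 * 0.531 = 451, 1680 * 0.205 = 344 → 795
Group 2: 600 * 0.945 = 567
Group 3: 850 * 0.948 = 806
Group 4: 1680 * 0.937 = 1574
Group 5: 1150 * 0.932 = 1072
Net migration: Group 1 − 147 → 648; Group 2 − 50 → 517; Group 3 − 110 → 696; Group 4 − 147 → 1427; Group 5 − 147 → 925
Population now: 0–14=648, 15–29=517, 30–44=696, 45–59=1427, 60–74=925
Period 2.
Births: 517 * 0.531 = 275, 696 * 0.205 = 143 → 418
Group 2: 648 * 0.945 = 612
Group 3: 517 * 0.948 = 490
Group 4: 696 * 0.937 = 652
Group 5: 1427 * 0.932 = 1330
Net migration: Group 1 − 147 → 271; Group 2 − 50 → 562; Group 3 − 110 → 380; Group 4 − 147 → 505; Group 5 − 147 → 1183
Population now: 0–14=271, 15–29=562, 30–44=380, 45–59=505, 60–74=1183
Period 3.
Births: 562 * 0.531 = 298, 380 * 0.205 = 78 → 376
Group 2: 271 * 0.945 = 256
Group 3: 562 * 0.948 = 533
Group 4: 380 * 0.937 = 356
Group 5: 505 * 0.932 = 471
Net migration: Group 1 − 147 → 229; Group 2 − 50 → 206; Group 3 − 110 → 423; Group 4 − 147 → 209; Group 5 − 147 → 324
Population now: 0–14=229, 15–29=206, 30–44=423, 45–59=209, 60–74=324
Period 4.
Births: 206 * 0.531 = 109, 423 * 0.205 = 87 → 196
Group 2: 229 * 0.945 = 216
Group 3: 206 * 0.948 = 195
Group 4: 423 * 0.937 = 396
Group 5: 209 * 0.932 = 195
Net migration: Group 1 − 147 → 49; Group 2 − 50 → 166; Group 3 − 110 → 85; Group 4 − 147 → 249; Group 5 − 147 → 48
Population now: 0–14=49, 15–29=166, 30–44=85, 45–59=249, 60–74=48
Total after period 4: 49 + 166 + 85 + 249 + 48 = 597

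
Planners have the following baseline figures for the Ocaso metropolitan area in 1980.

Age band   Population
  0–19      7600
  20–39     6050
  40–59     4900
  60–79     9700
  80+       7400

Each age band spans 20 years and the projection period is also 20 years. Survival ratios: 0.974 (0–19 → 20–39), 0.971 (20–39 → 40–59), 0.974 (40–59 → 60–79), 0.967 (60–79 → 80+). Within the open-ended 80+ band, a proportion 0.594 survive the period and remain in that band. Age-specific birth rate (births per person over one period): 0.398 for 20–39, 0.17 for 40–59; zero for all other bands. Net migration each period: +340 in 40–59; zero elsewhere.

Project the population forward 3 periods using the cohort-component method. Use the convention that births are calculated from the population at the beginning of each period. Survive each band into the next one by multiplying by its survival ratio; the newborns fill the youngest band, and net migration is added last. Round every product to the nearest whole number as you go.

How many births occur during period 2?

Period 1:
Births: 6050 × 0.398 = 2408 ; 4900 × 0.17 = 833 → total 3241
20–39: 7600 × 0.974 = 7402
40–59: 6050 × 0.971 = 5875
60–79: 4900 × 0.974 = 4773
80+: 9700 × 0.967 + 7400 × 0.594 = 9380 + 4396 = 13776
Net migration: 40–59 + 340 → 6215
→ [3241, 7402, 6215, 4773, 13776]
Period 2:
Births: 7402 × 0.398 = 2946 ; 6215 × 0.17 = 1057 → total 4003
20–39: 3241 × 0.974 = 3157
40–59: 7402 × 0.971 = 7187
60–79: 6215 × 0.974 = 6053
80+: 4773 × 0.967 + 13776 × 0.594 = 4615 + 8183 = 12798
Net migration: 40–59 + 340 → 7527
→ [4003, 3157, 7527, 6053, 12798]

4003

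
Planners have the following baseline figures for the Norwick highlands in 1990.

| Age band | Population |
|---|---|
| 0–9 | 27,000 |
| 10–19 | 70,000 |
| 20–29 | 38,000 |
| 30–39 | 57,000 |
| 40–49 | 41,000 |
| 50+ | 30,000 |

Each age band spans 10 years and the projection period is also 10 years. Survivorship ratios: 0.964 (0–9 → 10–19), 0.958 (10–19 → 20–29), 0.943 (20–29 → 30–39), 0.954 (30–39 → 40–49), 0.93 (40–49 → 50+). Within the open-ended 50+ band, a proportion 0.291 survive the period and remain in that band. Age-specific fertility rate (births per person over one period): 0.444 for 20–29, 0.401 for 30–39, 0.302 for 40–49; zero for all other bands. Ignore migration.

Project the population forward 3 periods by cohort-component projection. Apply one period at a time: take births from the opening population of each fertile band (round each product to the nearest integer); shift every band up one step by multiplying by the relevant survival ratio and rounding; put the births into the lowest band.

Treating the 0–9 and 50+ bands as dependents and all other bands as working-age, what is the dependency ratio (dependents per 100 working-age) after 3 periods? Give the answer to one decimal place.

Call the groups 1 to 6, youngest first.
After projecting period 1:
Births: 38000 * 0.444 = 16872 ; 57000 * 0.401 = 22857 ; 41000 * 0.302 = 12382 — total 52111
Group 2: 27000 * 0.964 = 26028
Group 3: 70000 * 0.958 = 67060
Group 4: 38000 * 0.943 = 35834
Group 5: 57000 * 0.954 = 54378
Group 6: 41000 * 0.93 + 30000 * 0.291 = 38130 + 8730 = 46860
Population now: 0–9=52111, 10–19=26028, 20–29=67060, 30–39=35834, 40–49=54378, 50+=46860
After projecting period 2:
Births: 67060 * 0.444 = 29775 ; 35834 * 0.401 = 14369 ; 54378 * 0.302 = 16422 — total 60566
Group 2: 52111 * 0.964 = 50235
Group 3: 26028 * 0.958 = 24935
Group 4: 67060 * 0.943 = 63238
Group 5: 35834 * 0.954 = 34186
Group 6: 54378 * 0.93 + 46860 * 0.291 = 50572 + 13636 = 64208
Population now: 0–9=60566, 10–19=50235, 20–29=24935, 30–39=63238, 40–49=34186, 50+=64208
After projecting period 3:
Births: 24935 * 0.444 = 11071 ; 63238 * 0.401 = 25358 ; 34186 * 0.302 = 10324 — total 46753
Group 2: 60566 * 0.964 = 58386
Group 3: 50235 * 0.958 = 48125
Group 4: 24935 * 0.943 = 23514
Group 5: 63238 * 0.954 = 60329
Group 6: 34186 * 0.93 + 64208 * 0.291 = 31793 + 18685 = 50478
Population now: 0–9=46753, 10–19=58386, 20–29=48125, 30–39=23514, 40–49=60329, 50+=50478
Dependents (band 0–9 + band 50+) = 46753 + 50478 = 97231; working-age = 190354; ratio = 97231/190354 × 100 = 51.1

51.1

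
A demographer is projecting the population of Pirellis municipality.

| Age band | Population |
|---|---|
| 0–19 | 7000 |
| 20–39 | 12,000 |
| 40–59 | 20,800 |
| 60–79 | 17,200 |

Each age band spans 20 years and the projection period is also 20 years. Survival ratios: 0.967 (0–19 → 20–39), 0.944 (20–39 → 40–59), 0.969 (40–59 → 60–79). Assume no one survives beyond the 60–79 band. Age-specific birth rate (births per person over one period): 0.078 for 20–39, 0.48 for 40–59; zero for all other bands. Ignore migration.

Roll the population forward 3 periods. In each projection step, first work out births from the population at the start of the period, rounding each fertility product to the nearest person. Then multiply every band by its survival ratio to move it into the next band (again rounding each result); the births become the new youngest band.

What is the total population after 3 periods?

After projecting period 1:
Births: 12000 * 0.078 = 936 ; 20800 * 0.48 = 9984 — total 10920
20–39: 7000 * 0.967 = 6769
40–59: 12000 * 0.944 = 11328
60–79: 20800 * 0.969 = 20155
Population now: 0–19=10920, 20–39=6769, 40–59=11328, 60–79=20155
After projecting period 2:
Births: 6769 * 0.078 = 528 ; 11328 * 0.48 = 5437 — total 5965
20–39: 10920 * 0.967 = 10560
40–59: 6769 * 0.944 = 6390
60–79: 11328 * 0.969 = 10977
Population now: 0–19=5965, 20–39=10560, 40–59=6390, 60–79=10977
After projecting period 3:
Births: 10560 * 0.078 = 824 ; 6390 * 0.48 = 3067 — total 3891
20–39: 5965 * 0.967 = 5768
40–59: 10560 * 0.944 = 9969
60–79: 6390 * 0.969 = 6192
Population now: 0–19=3891, 20–39=5768, 40–59=9969, 60–79=6192
Total after period 3: 3891 + 5768 + 9969 + 6192 = 25820

25820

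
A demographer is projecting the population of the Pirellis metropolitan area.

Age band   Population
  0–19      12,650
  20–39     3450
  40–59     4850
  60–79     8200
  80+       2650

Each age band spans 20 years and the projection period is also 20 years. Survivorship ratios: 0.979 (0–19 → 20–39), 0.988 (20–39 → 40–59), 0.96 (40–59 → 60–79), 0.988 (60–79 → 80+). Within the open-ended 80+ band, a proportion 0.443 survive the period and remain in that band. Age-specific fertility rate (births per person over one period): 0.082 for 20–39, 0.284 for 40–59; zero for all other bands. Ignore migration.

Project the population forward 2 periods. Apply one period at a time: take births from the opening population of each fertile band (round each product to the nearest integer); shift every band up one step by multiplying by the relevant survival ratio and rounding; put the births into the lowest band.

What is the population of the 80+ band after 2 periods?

— Period 1 —
Births: 3450 × 0.082 = 283, 4850 × 0.284 = 1377 → total 1660
20–39: 12650 × 0.979 = 12384
40–59: 3450 × 0.988 = 3409
60–79: 4850 × 0.96 = 4656
80+: 8200 × 0.988 + 2650 × 0.443 = 8102 + 1174 = 9276
Population now: 0–19=1660, 20–39=12384, 40–59=3409, 60–79=4656, 80+=9276
— Period 2 —
Births: 12384 × 0.082 = 1015, 3409 × 0.284 = 968 → total 1983
20–39: 1660 × 0.979 = 1625
40–59: 12384 × 0.988 = 12235
60–79: 3409 × 0.96 = 3273
80+: 4656 × 0.988 + 9276 × 0.443 = 4600 + 4109 = 8709
Population now: 0–19=1983, 20–39=1625, 40–59=12235, 60–79=3273, 80+=8709

8709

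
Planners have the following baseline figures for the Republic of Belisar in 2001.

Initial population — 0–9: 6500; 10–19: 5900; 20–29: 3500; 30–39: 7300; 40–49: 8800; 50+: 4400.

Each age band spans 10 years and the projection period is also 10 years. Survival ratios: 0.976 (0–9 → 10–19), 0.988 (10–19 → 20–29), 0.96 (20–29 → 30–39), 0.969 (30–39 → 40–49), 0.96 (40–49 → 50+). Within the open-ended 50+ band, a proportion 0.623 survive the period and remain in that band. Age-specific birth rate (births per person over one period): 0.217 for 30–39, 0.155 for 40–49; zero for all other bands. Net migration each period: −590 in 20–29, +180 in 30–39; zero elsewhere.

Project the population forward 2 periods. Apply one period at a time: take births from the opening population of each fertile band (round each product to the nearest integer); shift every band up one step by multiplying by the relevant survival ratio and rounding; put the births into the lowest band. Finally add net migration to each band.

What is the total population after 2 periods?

32820

Let band 1 be 0–9 through band 6 = 50+.
Period 1:
Births: 7300 × 0.217 = 1584, 8800 × 0.155 = 1364 → total 2948
Band 2: 6500 × 0.976 = 6344
Band 3: 5900 × 0.988 = 5829
Band 4: 3500 × 0.96 = 3360
Band 5: 7300 × 0.969 = 7074
Band 6: 8800 × 0.96 + 4400 × 0.623 = 8448 + 2741 = 11189
Net migration: Band 3 − 590 → 5239; Band 4 + 180 → 3540
Population now: 0–9=2948, 10–19=6344, 20–29=5239, 30–39=3540, 40–49=7074, 50+=11189
Period 2:
Births: 3540 × 0.217 = 768, 7074 × 0.155 = 1096 → total 1864
Band 2: 2948 × 0.976 = 2877
Band 3: 6344 × 0.988 = 6268
Band 4: 5239 × 0.96 = 5029
Band 5: 3540 × 0.969 = 3430
Band 6: 7074 × 0.96 + 11189 × 0.623 = 6791 + 6971 = 13762
Net migration: Band 3 − 590 → 5678; Band 4 + 180 → 5209
Population now: 0–9=1864, 10–19=2877, 20–29=5678, 30–39=5209, 40–49=3430, 50+=13762
Total after period 2: 1864 + 2877 + 5678 + 5209 + 3430 + 13762 = 32820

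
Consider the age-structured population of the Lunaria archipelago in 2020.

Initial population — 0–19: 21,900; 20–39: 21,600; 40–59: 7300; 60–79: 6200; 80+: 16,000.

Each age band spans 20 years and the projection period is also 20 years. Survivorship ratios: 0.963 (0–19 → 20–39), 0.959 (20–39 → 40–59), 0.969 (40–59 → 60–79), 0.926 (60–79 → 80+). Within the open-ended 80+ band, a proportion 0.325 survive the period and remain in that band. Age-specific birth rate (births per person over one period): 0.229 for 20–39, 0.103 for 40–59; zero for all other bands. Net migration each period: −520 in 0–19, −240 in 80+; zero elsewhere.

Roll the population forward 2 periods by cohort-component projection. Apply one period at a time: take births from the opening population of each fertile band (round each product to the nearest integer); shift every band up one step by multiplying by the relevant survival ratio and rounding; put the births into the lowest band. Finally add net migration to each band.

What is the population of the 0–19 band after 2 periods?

6444

[period 1]
Births: 21600 × 0.229 = 4946, 7300 × 0.103 = 752 → 5698
20–39: 21900 × 0.963 = 21090
40–59: 21600 × 0.959 = 20714
60–79: 7300 × 0.969 = 7074
80+: 6200 × 0.926 + 16000 × 0.325 = 5741 + 5200 = 10941
Net migration: 0–19 − 520 → 5178; 80+ − 240 → 10701
→ [5178, 21090, 20714, 7074, 10701]
[period 2]
Births: 21090 × 0.229 = 4830, 20714 × 0.103 = 2134 → 6964
20–39: 5178 × 0.963 = 4986
40–59: 21090 × 0.959 = 20225
60–79: 20714 × 0.969 = 20072
80+: 7074 × 0.926 + 10701 × 0.325 = 6551 + 3478 = 10029
Net migration: 0–19 − 520 → 6444; 80+ − 240 → 9789
→ [6444, 4986, 20225, 20072, 9789]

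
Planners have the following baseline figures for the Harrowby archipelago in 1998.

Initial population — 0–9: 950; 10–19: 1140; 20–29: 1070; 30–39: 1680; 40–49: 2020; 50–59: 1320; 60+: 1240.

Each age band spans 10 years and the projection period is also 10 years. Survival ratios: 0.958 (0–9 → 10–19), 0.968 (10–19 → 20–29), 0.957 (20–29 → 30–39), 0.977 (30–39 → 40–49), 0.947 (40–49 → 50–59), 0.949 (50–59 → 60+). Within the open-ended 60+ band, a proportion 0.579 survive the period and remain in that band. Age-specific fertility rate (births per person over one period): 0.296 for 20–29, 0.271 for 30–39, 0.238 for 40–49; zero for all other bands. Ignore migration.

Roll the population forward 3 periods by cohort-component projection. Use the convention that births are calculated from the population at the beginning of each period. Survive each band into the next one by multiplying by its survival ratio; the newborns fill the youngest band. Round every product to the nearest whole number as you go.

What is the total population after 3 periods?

Let group 1 be 0–9 through group 7 = 60+.
After projecting period 1:
Births: 1070 * 0.296 = 317 ; 1680 * 0.271 = 455 ; 2020 * 0.238 = 481 → 1253
Group 2: 950 * 0.958 = 910
Group 3: 1140 * 0.968 = 1104
Group 4: 1070 * 0.957 = 1024
Group 5: 1680 * 0.977 = 1641
Group 6: 2020 * 0.947 = 1913
Group 7: 1320 * 0.949 + 1240 * 0.579 = 1253 + 718 = 1971
Population now: 0–9=1253, 10–19=910, 20–29=1104, 30–39=1024, 40–49=1641, 50–59=1913, 60+=1971
After projecting period 2:
Births: 1104 * 0.296 = 327 ; 1024 * 0.271 = 278 ; 1641 * 0.238 = 391 → 996
Group 2: 1253 * 0.958 = 1200
Group 3: 910 * 0.968 = 881
Group 4: 1104 * 0.957 = 1057
Group 5: 1024 * 0.977 = 1000
Group 6: 1641 * 0.947 = 1554
Group 7: 1913 * 0.949 + 1971 * 0.579 = 1815 + 1141 = 2956
Population now: 0–9=996, 10–19=1200, 20–29=881, 30–39=1057, 40–49=1000, 50–59=1554, 60+=2956
After projecting period 3:
Births: 881 * 0.296 = 261 ; 1057 * 0.271 = 286 ; 1000 * 0.238 = 238 → 785
Group 2: 996 * 0.958 = 954
Group 3: 1200 * 0.968 = 1162
Group 4: 881 * 0.957 = 843
Group 5: 1057 * 0.977 = 1033
Group 6: 1000 * 0.947 = 947
Group 7: 1554 * 0.949 + 2956 * 0.579 = 1475 + 1712 = 3187
Population now: 0–9=785, 10–19=954, 20–29=1162, 30–39=843, 40–49=1033, 50–59=947, 60+=3187
Total after period 3: 785 + 954 + 1162 + 843 + 1033 + 947 + 3187 = 8911

8911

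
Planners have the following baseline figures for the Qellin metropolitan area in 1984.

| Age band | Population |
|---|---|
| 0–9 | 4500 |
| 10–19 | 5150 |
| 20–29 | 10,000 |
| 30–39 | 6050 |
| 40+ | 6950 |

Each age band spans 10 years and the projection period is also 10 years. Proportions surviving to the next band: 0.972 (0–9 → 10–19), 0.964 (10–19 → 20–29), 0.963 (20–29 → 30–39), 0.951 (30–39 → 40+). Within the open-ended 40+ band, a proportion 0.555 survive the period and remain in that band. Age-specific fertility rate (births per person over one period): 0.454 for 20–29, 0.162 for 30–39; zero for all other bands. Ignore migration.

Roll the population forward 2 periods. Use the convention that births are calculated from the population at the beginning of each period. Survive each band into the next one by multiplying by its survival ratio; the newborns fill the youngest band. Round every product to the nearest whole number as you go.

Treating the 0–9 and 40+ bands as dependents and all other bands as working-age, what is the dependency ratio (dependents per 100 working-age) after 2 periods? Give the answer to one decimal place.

Period 1:
Births: 10000 × 0.454 = 4540  |  6050 × 0.162 = 980 ⇒ total 5520
10–19: 4500 × 0.972 = 4374
20–29: 5150 × 0.964 = 4965
30–39: 10000 × 0.963 = 9630
40+: 6050 × 0.951 + 6950 × 0.555 = 5754 + 3857 = 9611
Giving 5520 / 4374 / 4965 / 9630 / 9611.
Period 2:
Births: 4965 × 0.454 = 2254  |  9630 × 0.162 = 1560 ⇒ total 3814
10–19: 5520 × 0.972 = 5365
20–29: 4374 × 0.964 = 4217
30–39: 4965 × 0.963 = 4781
40+: 9630 × 0.951 + 9611 × 0.555 = 9158 + 5334 = 14492
Giving 3814 / 5365 / 4217 / 4781 / 14492.
Dependents (band 0–9 + band 40+) = 3814 + 14492 = 18306; working-age = 14363; ratio = 18306/14363 × 100 = 127.5

127.5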